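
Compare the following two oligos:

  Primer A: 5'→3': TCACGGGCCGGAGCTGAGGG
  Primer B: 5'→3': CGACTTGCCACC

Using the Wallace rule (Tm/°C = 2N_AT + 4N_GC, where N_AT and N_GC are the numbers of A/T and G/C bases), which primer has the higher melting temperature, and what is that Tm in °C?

Primer A: A+T=5, G+C=15 → Tm = 2(5)+4(15) = 70°C
Primer B: A+T=4, G+C=8 → Tm = 2(4)+4(8) = 40°C
70°C vs 40°C → primer A is higher.

Primer A, 70°C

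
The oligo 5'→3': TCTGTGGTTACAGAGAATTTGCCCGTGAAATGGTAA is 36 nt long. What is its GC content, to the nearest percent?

C=5, G=10, A=10, T=11
G+C = 10 + 5 = 15 out of 36 bases
%GC = 15/36 × 100 = 41.67% ≈ 42%

42%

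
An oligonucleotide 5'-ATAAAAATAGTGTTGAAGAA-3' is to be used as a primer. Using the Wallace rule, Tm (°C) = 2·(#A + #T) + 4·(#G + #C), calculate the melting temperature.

48°C

Scanning the sequence gives C=0, T=5, G=4, A=11.
So N_AT = 16 and N_GC = 4.
Tm = 2×16 + 4×4 = 48°C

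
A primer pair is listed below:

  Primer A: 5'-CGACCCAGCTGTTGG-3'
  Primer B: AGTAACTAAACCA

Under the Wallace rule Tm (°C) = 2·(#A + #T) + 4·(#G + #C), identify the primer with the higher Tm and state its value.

Primer A: A+T=5, G+C=10 → Tm = 2(5)+4(10) = 50°C
Primer B: A+T=9, G+C=4 → Tm = 2(9)+4(4) = 34°C
50°C vs 34°C → primer A is higher.

Primer A, 50°C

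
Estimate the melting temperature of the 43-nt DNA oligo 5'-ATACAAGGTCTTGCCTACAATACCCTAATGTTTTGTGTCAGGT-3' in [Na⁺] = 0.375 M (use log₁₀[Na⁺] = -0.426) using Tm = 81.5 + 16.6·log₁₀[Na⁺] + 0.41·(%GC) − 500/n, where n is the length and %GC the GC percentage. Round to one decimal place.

79.0°C

Length n = 43. Scanning the sequence gives C=9, A=11, G=8, T=15.
G+C = 17, so %GC = 17/43 × 100 = 39.535%
Salt term: 16.6 × (-0.426) = -7.072
GC term: 0.41 × 39.535 = 16.209; length term: −500/43 = −11.628
Tm = 81.5 + (-7.072) + 16.209 − 11.628 = 79.009 → 79.0°C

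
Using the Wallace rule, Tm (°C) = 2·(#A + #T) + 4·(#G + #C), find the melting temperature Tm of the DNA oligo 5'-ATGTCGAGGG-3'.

32°C

Counting bases: C=1, A=2, G=5, T=2
AT pairs contribute 4, GC pairs contribute 6.
Tm = 4·6 + 2·4 = 24 + 8 = 32°C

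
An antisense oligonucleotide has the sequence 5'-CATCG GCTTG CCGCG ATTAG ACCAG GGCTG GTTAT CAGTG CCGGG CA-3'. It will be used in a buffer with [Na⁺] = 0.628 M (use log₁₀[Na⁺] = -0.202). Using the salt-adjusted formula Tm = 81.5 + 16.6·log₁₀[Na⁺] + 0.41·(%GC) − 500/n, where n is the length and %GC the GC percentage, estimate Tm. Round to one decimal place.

Length n = 47. T=10, C=13, G=16, A=8
G+C = 29, so %GC = 29/47 × 100 = 61.702%
Salt term: 16.6 × (-0.202) = -3.353
GC term: 0.41 × 61.702 = 25.298; length term: −500/47 = −10.638
Tm = 81.5 + (-3.353) + 25.298 − 10.638 = 92.807 → 92.8°C

92.8°C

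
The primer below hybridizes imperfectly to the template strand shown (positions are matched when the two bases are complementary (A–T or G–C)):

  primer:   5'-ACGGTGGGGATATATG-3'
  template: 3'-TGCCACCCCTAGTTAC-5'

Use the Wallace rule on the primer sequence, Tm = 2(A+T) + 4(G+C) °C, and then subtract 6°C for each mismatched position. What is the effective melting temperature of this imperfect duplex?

Primer base counts: A=4, T=4, G=7, C=1 → A+T=8, G+C=8
Perfect-match Tm = 2(8) + 4(8) = 16 + 32 = 48°C
Mismatches (positions where the bases are not complementary): 2 (at positions 12, 13)
Effective Tm = 48 − 2×6 = 48 − 12 = 36°C

36°C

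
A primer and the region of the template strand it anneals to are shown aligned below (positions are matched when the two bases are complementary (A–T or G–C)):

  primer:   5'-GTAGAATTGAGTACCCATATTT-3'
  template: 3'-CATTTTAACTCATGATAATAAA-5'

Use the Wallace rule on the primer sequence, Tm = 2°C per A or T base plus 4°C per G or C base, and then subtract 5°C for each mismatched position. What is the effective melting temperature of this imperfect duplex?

38°C

Primer base counts: A=7, T=8, G=4, C=3 → A+T=15, G+C=7
Perfect-match Tm = 2(15) + 4(7) = 30 + 28 = 58°C
Mismatches (positions where the bases are not complementary): 4 (at positions 4, 15, 16, 17)
Effective Tm = 58 − 4×5 = 58 − 20 = 38°C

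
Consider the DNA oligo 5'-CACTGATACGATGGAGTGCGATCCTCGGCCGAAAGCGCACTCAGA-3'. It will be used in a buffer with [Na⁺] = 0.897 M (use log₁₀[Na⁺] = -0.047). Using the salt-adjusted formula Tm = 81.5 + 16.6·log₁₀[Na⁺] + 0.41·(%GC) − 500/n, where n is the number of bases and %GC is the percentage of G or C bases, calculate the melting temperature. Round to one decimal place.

Length n = 45. Counting bases: A=12, C=13, G=13, T=7
G+C = 26, so %GC = 26/45 × 100 = 57.778%
Salt term: 16.6 × (-0.047) = -0.78
GC term: 0.41 × 57.778 = 23.689; length term: −500/45 = −11.111
Tm = 81.5 + (-0.78) + 23.689 − 11.111 = 93.298 → 93.3°C

93.3°C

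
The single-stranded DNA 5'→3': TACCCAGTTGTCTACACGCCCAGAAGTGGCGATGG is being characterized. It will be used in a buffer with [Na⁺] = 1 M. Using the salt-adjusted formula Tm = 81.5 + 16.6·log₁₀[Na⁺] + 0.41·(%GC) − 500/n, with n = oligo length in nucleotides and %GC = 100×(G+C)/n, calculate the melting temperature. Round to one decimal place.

90.6°C

Length n = 35. T=7, A=8, G=10, C=10
G+C = 20, so %GC = 20/35 × 100 = 57.143%
Salt term: 16.6 × (0) = 0
GC term: 0.41 × 57.143 = 23.429; length term: −500/35 = −14.286
Tm = 81.5 + (0) + 23.429 − 14.286 = 90.643 → 90.6°C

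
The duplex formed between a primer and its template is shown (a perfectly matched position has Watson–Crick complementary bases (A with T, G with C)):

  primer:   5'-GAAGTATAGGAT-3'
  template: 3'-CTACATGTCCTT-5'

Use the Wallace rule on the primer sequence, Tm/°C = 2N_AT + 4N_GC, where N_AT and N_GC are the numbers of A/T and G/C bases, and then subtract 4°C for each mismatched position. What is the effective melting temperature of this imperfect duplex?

Primer base counts: A=5, T=3, G=4, C=0 → A+T=8, G+C=4
Perfect-match Tm = 2(8) + 4(4) = 16 + 16 = 32°C
Mismatches (positions where the bases are not complementary): 3 (at positions 3, 7, 12)
Effective Tm = 32 − 3×4 = 32 − 12 = 20°C

20°C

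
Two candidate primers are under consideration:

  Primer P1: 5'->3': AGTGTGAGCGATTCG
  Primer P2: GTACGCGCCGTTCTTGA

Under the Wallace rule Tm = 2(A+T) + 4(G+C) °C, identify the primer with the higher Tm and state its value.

Primer P1: A+T=7, G+C=8 → Tm = 2(7)+4(8) = 46°C
Primer P2: A+T=7, G+C=10 → Tm = 2(7)+4(10) = 54°C
46°C vs 54°C → primer P2 is higher.

Primer P2, 54°C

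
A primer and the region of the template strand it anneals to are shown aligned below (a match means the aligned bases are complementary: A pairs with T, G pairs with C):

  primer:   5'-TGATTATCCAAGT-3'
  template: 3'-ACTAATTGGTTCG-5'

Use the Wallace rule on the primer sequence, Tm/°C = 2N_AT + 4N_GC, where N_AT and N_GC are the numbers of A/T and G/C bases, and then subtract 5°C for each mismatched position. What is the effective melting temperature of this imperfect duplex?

24°C

Primer base counts: A=4, T=5, G=2, C=2 → A+T=9, G+C=4
Perfect-match Tm = 2(9) + 4(4) = 18 + 16 = 34°C
Mismatches (positions where the bases are not complementary): 2 (at positions 7, 13)
Effective Tm = 34 − 2×5 = 34 − 10 = 24°C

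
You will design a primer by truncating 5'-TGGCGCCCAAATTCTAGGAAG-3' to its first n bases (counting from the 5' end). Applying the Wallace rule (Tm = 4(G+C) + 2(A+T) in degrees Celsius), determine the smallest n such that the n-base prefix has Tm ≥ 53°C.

n = 18

First 17 bases: TGGCGCCCAAATTCTAG → Tm = 52°C (< 53°C)
First 18 bases: TGGCGCCCAAATTCTAGG → Tm = 56°C (≥ 53°C)
Each additional base adds 2°C (A/T) or 4°C (G/C), so Tm is non-decreasing in n; n = 18 is the first length to reach 53°C.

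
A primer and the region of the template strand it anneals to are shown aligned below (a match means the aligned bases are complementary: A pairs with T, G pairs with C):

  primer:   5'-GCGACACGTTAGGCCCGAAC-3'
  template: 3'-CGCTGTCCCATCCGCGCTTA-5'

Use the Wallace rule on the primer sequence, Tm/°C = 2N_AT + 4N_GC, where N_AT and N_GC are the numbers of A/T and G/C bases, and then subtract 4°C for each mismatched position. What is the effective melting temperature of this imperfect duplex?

Primer base counts: A=5, T=2, G=6, C=7 → A+T=7, G+C=13
Perfect-match Tm = 2(7) + 4(13) = 14 + 52 = 66°C
Mismatches (positions where the bases are not complementary): 4 (at positions 7, 9, 15, 20)
Effective Tm = 66 − 4×4 = 66 − 16 = 50°C

50°C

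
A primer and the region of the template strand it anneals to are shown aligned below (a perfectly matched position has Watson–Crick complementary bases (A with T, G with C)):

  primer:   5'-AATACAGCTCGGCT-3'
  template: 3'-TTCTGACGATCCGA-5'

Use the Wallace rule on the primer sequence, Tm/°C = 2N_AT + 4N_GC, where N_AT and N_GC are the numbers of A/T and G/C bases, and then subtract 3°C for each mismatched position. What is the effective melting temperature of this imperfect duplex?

Primer base counts: A=4, T=3, G=3, C=4 → A+T=7, G+C=7
Perfect-match Tm = 2(7) + 4(7) = 14 + 28 = 42°C
Mismatches (positions where the bases are not complementary): 3 (at positions 3, 6, 10)
Effective Tm = 42 − 3×3 = 42 − 9 = 33°C

33°C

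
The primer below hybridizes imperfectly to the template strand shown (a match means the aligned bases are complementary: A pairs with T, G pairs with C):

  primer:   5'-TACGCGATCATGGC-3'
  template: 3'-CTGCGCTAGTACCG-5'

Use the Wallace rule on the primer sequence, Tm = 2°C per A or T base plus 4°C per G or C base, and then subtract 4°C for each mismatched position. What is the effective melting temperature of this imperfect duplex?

Primer base counts: A=3, T=3, G=4, C=4 → A+T=6, G+C=8
Perfect-match Tm = 2(6) + 4(8) = 12 + 32 = 44°C
Mismatches (positions where the bases are not complementary): 1 (at position 1)
Effective Tm = 44 − 1×4 = 44 − 4 = 40°C

40°C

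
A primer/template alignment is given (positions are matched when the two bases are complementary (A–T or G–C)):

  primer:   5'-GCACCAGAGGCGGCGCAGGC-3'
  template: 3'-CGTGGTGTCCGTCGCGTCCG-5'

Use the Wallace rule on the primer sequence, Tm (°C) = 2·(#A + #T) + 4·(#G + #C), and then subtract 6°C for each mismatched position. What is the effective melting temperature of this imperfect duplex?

Primer base counts: A=4, T=0, G=9, C=7 → A+T=4, G+C=16
Perfect-match Tm = 2(4) + 4(16) = 8 + 64 = 72°C
Mismatches (positions where the bases are not complementary): 2 (at positions 7, 12)
Effective Tm = 72 − 2×6 = 72 − 12 = 60°C

60°C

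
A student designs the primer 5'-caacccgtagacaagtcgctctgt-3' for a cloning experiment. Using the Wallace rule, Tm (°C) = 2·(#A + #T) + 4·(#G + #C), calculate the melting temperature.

74°C

Counting bases: C=8, A=6, G=5, T=5
So N_AT = 11 and N_GC = 13.
Tm = 2(11) + 4(13) = 22 + 52 = 74°C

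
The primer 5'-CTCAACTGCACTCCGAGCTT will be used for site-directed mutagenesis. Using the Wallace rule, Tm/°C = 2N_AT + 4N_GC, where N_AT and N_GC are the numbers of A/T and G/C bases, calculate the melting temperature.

62°C

G=3, T=5, C=8, A=4
AT pairs contribute 9, GC pairs contribute 11.
Tm = 4·11 + 2·9 = 44 + 18 = 62°C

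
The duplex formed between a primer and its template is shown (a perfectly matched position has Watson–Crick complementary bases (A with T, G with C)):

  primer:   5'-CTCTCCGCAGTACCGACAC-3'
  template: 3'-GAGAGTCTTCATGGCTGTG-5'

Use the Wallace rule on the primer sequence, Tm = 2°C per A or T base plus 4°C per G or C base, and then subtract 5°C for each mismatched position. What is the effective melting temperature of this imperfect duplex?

52°C

Primer base counts: A=4, T=3, G=3, C=9 → A+T=7, G+C=12
Perfect-match Tm = 2(7) + 4(12) = 14 + 48 = 62°C
Mismatches (positions where the bases are not complementary): 2 (at positions 6, 8)
Effective Tm = 62 − 2×5 = 62 − 10 = 52°C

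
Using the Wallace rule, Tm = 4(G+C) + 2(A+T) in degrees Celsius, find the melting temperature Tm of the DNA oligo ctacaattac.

26°C

Scanning the sequence gives T=3, G=0, A=4, C=3.
A+T = 7, G+C = 3
Tm = 2×7 + 4×3 = 26°C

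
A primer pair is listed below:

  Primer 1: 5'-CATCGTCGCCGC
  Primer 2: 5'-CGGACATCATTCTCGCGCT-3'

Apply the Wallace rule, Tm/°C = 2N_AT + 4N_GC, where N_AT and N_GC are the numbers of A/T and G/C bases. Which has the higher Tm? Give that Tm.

Primer 2, 60°C

Primer 1: A+T=3, G+C=9 → Tm = 2(3)+4(9) = 42°C
Primer 2: A+T=8, G+C=11 → Tm = 2(8)+4(11) = 60°C
42°C vs 60°C → primer 2 is higher.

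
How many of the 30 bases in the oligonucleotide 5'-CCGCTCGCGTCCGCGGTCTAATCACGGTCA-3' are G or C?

G=8, A=4, C=12, T=6
Total G or C: 8 + 12 = 20

20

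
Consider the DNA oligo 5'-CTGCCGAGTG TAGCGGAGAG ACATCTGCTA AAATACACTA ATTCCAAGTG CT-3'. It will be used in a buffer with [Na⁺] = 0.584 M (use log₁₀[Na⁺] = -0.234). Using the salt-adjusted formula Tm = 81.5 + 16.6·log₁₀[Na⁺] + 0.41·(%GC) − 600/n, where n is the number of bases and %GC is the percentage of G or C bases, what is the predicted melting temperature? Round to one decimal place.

Length n = 52. Scanning the sequence gives A=16, C=12, T=12, G=12.
G+C = 24, so %GC = 24/52 × 100 = 46.154%
Salt term: 16.6 × (-0.234) = -3.884
GC term: 0.41 × 46.154 = 18.923; length term: −600/52 = −11.538
Tm = 81.5 + (-3.884) + 18.923 − 11.538 = 85.001 → 85.0°C

85.0°C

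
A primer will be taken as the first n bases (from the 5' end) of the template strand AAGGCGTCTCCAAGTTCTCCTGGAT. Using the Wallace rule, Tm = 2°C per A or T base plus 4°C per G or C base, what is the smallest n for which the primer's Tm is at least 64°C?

n = 21

First 20 bases: AAGGCGTCTCCAAGTTCTCC → Tm = 62°C (< 64°C)
First 21 bases: AAGGCGTCTCCAAGTTCTCCT → Tm = 64°C (≥ 64°C)
Since every base adds ≥2°C, Tm only increases with n, so the threshold is first crossed at n = 21.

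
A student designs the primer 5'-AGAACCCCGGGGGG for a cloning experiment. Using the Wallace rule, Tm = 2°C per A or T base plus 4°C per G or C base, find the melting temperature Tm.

50°C

Scanning the sequence gives A=3, G=7, T=0, C=4.
AT pairs contribute 3, GC pairs contribute 11.
Tm = 2(3) + 4(11) = 6 + 44 = 50°C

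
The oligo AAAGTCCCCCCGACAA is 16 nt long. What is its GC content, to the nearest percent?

56%

T=1, G=2, A=6, C=7
G+C = 2 + 7 = 9 out of 16 bases
%GC = 9/16 × 100 = 56.25% ≈ 56%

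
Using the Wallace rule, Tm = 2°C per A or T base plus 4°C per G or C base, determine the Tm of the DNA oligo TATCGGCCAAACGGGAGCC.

Counting bases: A=5, T=2, G=6, C=6
So N_AT = 7 and N_GC = 12.
Tm = 4·12 + 2·7 = 48 + 14 = 62°C

62°C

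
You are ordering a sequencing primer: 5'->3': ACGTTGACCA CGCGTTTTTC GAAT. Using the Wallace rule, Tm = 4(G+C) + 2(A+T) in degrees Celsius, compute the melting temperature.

70°C

Scanning the sequence gives G=5, C=6, A=5, T=8.
A+T = 13, G+C = 11
Tm = 2×13 + 4×11 = 70°C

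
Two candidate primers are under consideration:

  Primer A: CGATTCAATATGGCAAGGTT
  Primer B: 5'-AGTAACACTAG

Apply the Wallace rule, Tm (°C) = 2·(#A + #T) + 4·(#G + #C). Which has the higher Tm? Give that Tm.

Primer A, 56°C

Primer A: A+T=12, G+C=8 → Tm = 2(12)+4(8) = 56°C
Primer B: A+T=7, G+C=4 → Tm = 2(7)+4(4) = 30°C
56°C vs 30°C → primer A is higher.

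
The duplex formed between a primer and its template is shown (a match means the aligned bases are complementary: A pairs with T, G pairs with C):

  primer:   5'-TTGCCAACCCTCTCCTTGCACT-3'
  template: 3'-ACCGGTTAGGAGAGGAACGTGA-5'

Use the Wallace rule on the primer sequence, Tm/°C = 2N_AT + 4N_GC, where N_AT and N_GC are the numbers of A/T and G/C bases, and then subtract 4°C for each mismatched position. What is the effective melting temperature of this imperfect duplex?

60°C

Primer base counts: A=3, T=7, G=2, C=10 → A+T=10, G+C=12
Perfect-match Tm = 2(10) + 4(12) = 20 + 48 = 68°C
Mismatches (positions where the bases are not complementary): 2 (at positions 2, 8)
Effective Tm = 68 − 2×4 = 68 − 8 = 60°C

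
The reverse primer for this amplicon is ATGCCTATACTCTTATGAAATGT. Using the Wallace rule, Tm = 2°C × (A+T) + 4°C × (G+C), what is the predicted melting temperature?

Counting bases: T=9, G=3, C=4, A=7
A+T = 16, G+C = 7
Tm = 2(16) + 4(7) = 32 + 28 = 60°C

60°C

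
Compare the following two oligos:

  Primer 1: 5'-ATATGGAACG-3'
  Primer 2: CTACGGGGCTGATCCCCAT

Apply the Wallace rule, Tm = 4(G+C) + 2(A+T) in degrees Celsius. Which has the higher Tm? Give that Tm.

Primer 1: A+T=6, G+C=4 → Tm = 2(6)+4(4) = 28°C
Primer 2: A+T=7, G+C=12 → Tm = 2(7)+4(12) = 62°C
28°C vs 62°C → primer 2 is higher.

Primer 2, 62°C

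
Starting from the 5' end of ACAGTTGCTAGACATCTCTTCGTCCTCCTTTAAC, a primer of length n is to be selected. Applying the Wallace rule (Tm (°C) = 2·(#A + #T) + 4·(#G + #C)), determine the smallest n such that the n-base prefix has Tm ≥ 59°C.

First 20 bases: ACAGTTGCTAGACATCTCTT → Tm = 56°C (< 59°C)
First 21 bases: ACAGTTGCTAGACATCTCTTC → Tm = 60°C (≥ 59°C)
Each additional base adds 2°C (A/T) or 4°C (G/C), so Tm is non-decreasing in n; n = 21 is the first length to reach 59°C.

n = 21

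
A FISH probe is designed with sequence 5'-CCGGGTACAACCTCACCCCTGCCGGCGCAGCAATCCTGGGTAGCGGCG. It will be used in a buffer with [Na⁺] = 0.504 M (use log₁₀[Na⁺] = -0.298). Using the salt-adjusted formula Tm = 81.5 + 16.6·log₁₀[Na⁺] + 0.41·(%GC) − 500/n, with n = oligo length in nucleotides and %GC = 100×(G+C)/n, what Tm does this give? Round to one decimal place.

Length n = 48. Counting bases: C=19, T=6, G=15, A=8
G+C = 34, so %GC = 34/48 × 100 = 70.833%
Salt term: 16.6 × (-0.298) = -4.947
GC term: 0.41 × 70.833 = 29.042; length term: −500/48 = −10.417
Tm = 81.5 + (-4.947) + 29.042 − 10.417 = 95.178 → 95.2°C

95.2°C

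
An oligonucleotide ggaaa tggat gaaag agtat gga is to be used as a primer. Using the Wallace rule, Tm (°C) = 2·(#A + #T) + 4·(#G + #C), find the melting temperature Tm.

C=0, A=10, G=9, T=4
A+T = 14, G+C = 9
Tm = 2×14 + 4×9 = 64°C

64°C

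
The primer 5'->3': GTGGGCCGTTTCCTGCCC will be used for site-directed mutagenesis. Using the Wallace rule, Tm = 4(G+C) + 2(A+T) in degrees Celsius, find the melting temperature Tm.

Scanning the sequence gives G=6, C=7, T=5, A=0.
So N_AT = 5 and N_GC = 13.
Tm = 2×5 + 4×13 = 62°C

62°C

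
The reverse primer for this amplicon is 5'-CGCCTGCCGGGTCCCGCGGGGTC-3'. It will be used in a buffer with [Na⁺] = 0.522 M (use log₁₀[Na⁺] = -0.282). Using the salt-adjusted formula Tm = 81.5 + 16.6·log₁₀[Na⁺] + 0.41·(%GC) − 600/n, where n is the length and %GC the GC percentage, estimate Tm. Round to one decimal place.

86.4°C

Length n = 23. Scanning the sequence gives G=10, C=10, T=3, A=0.
G+C = 20, so %GC = 20/23 × 100 = 86.957%
Salt term: 16.6 × (-0.282) = -4.681
GC term: 0.41 × 86.957 = 35.652; length term: −600/23 = −26.087
Tm = 81.5 + (-4.681) + 35.652 − 26.087 = 86.384 → 86.4°C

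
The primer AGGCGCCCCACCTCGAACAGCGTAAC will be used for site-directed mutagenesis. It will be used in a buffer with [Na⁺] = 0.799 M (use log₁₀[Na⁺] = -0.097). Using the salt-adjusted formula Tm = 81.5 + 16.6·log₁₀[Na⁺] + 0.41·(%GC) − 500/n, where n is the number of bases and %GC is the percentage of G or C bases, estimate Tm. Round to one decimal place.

Length n = 26. Counting bases: G=6, A=7, T=2, C=11
G+C = 17, so %GC = 17/26 × 100 = 65.385%
Salt term: 16.6 × (-0.097) = -1.61
GC term: 0.41 × 65.385 = 26.808; length term: −500/26 = −19.231
Tm = 81.5 + (-1.61) + 26.808 − 19.231 = 87.467 → 87.5°C

87.5°C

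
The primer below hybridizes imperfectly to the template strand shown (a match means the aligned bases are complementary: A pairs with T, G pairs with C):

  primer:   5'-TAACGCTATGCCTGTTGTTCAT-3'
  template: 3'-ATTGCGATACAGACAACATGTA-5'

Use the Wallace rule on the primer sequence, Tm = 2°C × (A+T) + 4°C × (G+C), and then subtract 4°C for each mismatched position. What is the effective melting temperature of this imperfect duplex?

Primer base counts: A=4, T=9, G=4, C=5 → A+T=13, G+C=9
Perfect-match Tm = 2(13) + 4(9) = 26 + 36 = 62°C
Mismatches (positions where the bases are not complementary): 2 (at positions 11, 19)
Effective Tm = 62 − 2×4 = 62 − 8 = 54°C

54°C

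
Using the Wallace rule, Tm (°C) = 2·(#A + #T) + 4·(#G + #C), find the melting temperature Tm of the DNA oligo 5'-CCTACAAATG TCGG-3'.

T=3, C=4, G=3, A=4
AT pairs contribute 7, GC pairs contribute 7.
Tm = 4·7 + 2·7 = 28 + 14 = 42°C

42°C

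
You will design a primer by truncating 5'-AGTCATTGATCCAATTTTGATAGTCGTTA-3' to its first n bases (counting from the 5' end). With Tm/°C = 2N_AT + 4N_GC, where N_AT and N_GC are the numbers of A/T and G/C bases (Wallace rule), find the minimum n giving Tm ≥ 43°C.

First 16 bases: AGTCATTGATCCAATT → Tm = 42°C (< 43°C)
First 17 bases: AGTCATTGATCCAATTT → Tm = 44°C (≥ 43°C)
Each additional base adds 2°C (A/T) or 4°C (G/C), so Tm is non-decreasing in n; n = 17 is the first length to reach 43°C.

n = 17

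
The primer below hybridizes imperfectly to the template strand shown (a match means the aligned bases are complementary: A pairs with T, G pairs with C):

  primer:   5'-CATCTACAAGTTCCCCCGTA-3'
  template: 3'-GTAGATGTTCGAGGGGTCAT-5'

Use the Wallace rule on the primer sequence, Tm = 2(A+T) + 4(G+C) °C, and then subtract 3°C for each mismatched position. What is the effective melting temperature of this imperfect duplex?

54°C

Primer base counts: A=5, T=5, G=2, C=8 → A+T=10, G+C=10
Perfect-match Tm = 2(10) + 4(10) = 20 + 40 = 60°C
Mismatches (positions where the bases are not complementary): 2 (at positions 11, 17)
Effective Tm = 60 − 2×3 = 60 − 6 = 54°C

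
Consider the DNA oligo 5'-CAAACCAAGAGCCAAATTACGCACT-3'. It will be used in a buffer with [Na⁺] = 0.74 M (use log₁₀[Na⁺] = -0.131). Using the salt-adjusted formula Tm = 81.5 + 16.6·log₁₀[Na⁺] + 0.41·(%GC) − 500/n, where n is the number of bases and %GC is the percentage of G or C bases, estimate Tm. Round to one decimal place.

77.4°C

Length n = 25. Counting bases: G=3, T=3, C=8, A=11
G+C = 11, so %GC = 11/25 × 100 = 44%
Salt term: 16.6 × (-0.131) = -2.175
GC term: 0.41 × 44 = 18.04; length term: −500/25 = −20
Tm = 81.5 + (-2.175) + 18.04 − 20 = 77.365 → 77.4°C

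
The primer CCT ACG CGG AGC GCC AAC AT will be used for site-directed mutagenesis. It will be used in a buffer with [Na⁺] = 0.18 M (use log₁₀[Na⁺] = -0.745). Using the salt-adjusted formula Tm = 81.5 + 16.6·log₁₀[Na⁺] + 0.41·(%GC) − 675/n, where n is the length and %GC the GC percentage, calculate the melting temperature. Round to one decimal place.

62.0°C

Length n = 20. G=5, T=2, C=8, A=5
G+C = 13, so %GC = 13/20 × 100 = 65%
Salt term: 16.6 × (-0.745) = -12.367
GC term: 0.41 × 65 = 26.65; length term: −675/20 = −33.75
Tm = 81.5 + (-12.367) + 26.65 − 33.75 = 62.033 → 62.0°C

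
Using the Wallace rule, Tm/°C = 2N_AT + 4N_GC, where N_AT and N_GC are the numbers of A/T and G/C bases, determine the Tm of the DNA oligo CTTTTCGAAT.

Base counts: G=1, A=2, C=2, T=5
A+T = 7, G+C = 3
Tm = 4·3 + 2·7 = 12 + 14 = 26°C

26°C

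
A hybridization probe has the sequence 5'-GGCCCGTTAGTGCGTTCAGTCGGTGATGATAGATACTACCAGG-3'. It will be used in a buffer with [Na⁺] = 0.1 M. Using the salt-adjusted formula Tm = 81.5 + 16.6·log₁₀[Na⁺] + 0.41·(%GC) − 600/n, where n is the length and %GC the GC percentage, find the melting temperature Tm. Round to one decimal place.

Length n = 43. G=14, T=11, A=9, C=9
G+C = 23, so %GC = 23/43 × 100 = 53.488%
Salt term: 16.6 × (-1) = -16.6
GC term: 0.41 × 53.488 = 21.93; length term: −600/43 = −13.953
Tm = 81.5 + (-16.6) + 21.93 − 13.953 = 72.877 → 72.9°C

72.9°C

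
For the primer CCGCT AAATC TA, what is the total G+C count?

Scanning the sequence gives A=4, T=3, G=1, C=4.
G+C = 1 + 4 = 5

5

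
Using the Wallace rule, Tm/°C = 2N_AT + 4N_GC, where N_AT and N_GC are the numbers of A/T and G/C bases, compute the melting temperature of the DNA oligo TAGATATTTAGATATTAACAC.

A=9, C=2, T=8, G=2
AT pairs contribute 17, GC pairs contribute 4.
Tm = 4·4 + 2·17 = 16 + 34 = 50°C

50°C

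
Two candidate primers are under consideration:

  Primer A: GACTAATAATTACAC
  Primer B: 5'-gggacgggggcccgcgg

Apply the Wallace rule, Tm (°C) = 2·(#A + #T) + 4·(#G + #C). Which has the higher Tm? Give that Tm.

Primer A: A+T=11, G+C=4 → Tm = 2(11)+4(4) = 38°C
Primer B: A+T=1, G+C=16 → Tm = 2(1)+4(16) = 66°C
38°C vs 66°C → primer B is higher.

Primer B, 66°C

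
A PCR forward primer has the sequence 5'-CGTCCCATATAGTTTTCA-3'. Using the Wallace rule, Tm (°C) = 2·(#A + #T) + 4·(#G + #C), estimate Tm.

Base counts: C=5, G=2, A=4, T=7
So N_AT = 11 and N_GC = 7.
Tm = 2(11) + 4(7) = 22 + 28 = 50°C

50°C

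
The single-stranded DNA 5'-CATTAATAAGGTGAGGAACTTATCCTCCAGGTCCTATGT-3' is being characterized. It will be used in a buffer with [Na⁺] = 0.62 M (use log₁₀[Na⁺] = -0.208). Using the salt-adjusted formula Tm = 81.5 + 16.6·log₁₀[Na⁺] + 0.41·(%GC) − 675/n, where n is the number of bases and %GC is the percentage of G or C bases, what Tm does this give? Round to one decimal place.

Length n = 39. Counting bases: T=12, C=8, G=8, A=11
G+C = 16, so %GC = 16/39 × 100 = 41.026%
Salt term: 16.6 × (-0.208) = -3.453
GC term: 0.41 × 41.026 = 16.821; length term: −675/39 = −17.308
Tm = 81.5 + (-3.453) + 16.821 − 17.308 = 77.56 → 77.6°C

77.6°C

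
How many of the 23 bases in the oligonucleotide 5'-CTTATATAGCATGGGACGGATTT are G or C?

Scanning the sequence gives C=3, A=6, G=6, T=8.
Total G or C: 6 + 3 = 9

9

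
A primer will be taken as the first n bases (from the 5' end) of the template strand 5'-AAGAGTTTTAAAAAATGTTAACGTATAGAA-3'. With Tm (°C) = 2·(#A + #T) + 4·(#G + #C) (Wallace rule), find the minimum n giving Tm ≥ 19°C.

First 7 bases: AAGAGTT → Tm = 18°C (< 19°C)
First 8 bases: AAGAGTTT → Tm = 20°C (≥ 19°C)
Since every base adds ≥2°C, Tm only increases with n, so the threshold is first crossed at n = 8.

n = 8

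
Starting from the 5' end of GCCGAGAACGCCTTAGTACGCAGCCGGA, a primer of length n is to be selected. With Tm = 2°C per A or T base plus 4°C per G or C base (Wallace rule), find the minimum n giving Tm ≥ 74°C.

n = 23

First 22 bases: GCCGAGAACGCCTTAGTACGCA → Tm = 70°C (< 74°C)
First 23 bases: GCCGAGAACGCCTTAGTACGCAG → Tm = 74°C (≥ 74°C)
Since every base adds ≥2°C, Tm only increases with n, so the threshold is first crossed at n = 23.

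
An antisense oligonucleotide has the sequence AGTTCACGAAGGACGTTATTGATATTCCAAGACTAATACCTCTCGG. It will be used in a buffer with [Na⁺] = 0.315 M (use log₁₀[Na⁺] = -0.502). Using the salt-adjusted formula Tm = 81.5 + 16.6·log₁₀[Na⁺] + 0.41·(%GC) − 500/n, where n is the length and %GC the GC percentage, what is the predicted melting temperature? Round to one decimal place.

Length n = 46. G=9, T=13, C=10, A=14
G+C = 19, so %GC = 19/46 × 100 = 41.304%
Salt term: 16.6 × (-0.502) = -8.333
GC term: 0.41 × 41.304 = 16.935; length term: −500/46 = −10.87
Tm = 81.5 + (-8.333) + 16.935 − 10.87 = 79.232 → 79.2°C

79.2°C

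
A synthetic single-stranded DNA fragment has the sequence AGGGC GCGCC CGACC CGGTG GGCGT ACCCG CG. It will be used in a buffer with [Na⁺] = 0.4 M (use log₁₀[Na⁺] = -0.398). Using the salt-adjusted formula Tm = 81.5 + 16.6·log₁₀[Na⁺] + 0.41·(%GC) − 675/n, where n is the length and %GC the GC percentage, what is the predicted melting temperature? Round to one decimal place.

Length n = 32. Scanning the sequence gives C=13, A=3, G=14, T=2.
G+C = 27, so %GC = 27/32 × 100 = 84.375%
Salt term: 16.6 × (-0.398) = -6.607
GC term: 0.41 × 84.375 = 34.594; length term: −675/32 = −21.094
Tm = 81.5 + (-6.607) + 34.594 − 21.094 = 88.393 → 88.4°C

88.4°C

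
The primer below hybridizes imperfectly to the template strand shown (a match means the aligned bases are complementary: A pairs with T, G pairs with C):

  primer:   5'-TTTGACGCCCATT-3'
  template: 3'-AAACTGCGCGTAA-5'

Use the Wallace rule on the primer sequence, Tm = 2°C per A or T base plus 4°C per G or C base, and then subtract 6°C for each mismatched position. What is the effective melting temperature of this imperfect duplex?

Primer base counts: A=2, T=5, G=2, C=4 → A+T=7, G+C=6
Perfect-match Tm = 2(7) + 4(6) = 14 + 24 = 38°C
Mismatches (positions where the bases are not complementary): 1 (at position 9)
Effective Tm = 38 − 1×6 = 38 − 6 = 32°C

32°C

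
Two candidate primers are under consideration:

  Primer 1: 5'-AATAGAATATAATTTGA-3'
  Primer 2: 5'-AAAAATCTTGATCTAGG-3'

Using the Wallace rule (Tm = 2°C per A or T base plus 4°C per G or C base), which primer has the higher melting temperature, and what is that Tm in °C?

Primer 1: A+T=15, G+C=2 → Tm = 2(15)+4(2) = 38°C
Primer 2: A+T=12, G+C=5 → Tm = 2(12)+4(5) = 44°C
38°C vs 44°C → primer 2 is higher.

Primer 2, 44°C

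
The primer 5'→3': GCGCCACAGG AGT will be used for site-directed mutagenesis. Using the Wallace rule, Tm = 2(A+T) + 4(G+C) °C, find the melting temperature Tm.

44°C

Base counts: C=4, A=3, T=1, G=5
So N_AT = 4 and N_GC = 9.
Tm = 2(4) + 4(9) = 8 + 36 = 44°C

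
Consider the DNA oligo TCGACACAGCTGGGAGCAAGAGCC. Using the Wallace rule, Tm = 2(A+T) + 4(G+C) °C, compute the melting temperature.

Scanning the sequence gives C=7, G=8, A=7, T=2.
AT pairs contribute 9, GC pairs contribute 15.
Tm = 2(9) + 4(15) = 18 + 60 = 78°C

78°C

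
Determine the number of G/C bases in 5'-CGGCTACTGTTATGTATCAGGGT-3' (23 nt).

11

Counting bases: A=4, C=4, G=7, T=8
G+C = 7 + 4 = 11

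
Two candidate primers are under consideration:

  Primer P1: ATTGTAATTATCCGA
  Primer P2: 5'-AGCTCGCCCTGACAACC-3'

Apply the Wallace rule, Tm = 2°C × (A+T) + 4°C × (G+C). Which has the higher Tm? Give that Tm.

Primer P1: A+T=11, G+C=4 → Tm = 2(11)+4(4) = 38°C
Primer P2: A+T=6, G+C=11 → Tm = 2(6)+4(11) = 56°C
38°C vs 56°C → primer P2 is higher.

Primer P2, 56°C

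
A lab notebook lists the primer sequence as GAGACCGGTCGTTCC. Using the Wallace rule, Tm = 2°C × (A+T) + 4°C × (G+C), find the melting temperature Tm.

50°C

Scanning the sequence gives G=5, C=5, A=2, T=3.
A+T = 5, G+C = 10
Tm = 2×5 + 4×10 = 50°C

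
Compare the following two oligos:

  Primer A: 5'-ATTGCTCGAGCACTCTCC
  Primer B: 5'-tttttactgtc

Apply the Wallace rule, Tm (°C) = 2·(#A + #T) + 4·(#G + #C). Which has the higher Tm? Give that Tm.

Primer A: A+T=8, G+C=10 → Tm = 2(8)+4(10) = 56°C
Primer B: A+T=8, G+C=3 → Tm = 2(8)+4(3) = 28°C
56°C vs 28°C → primer A is higher.

Primer A, 56°C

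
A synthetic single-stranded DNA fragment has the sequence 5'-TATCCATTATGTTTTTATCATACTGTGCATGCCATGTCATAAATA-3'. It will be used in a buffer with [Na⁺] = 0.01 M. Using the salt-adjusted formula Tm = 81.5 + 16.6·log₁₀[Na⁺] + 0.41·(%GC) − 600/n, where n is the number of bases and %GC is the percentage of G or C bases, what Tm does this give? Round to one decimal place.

46.8°C

Length n = 45. A=13, C=8, G=5, T=19
G+C = 13, so %GC = 13/45 × 100 = 28.889%
Salt term: 16.6 × (-2) = -33.2
GC term: 0.41 × 28.889 = 11.844; length term: −600/45 = −13.333
Tm = 81.5 + (-33.2) + 11.844 − 13.333 = 46.811 → 46.8°C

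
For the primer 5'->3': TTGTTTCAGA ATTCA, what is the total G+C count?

4

G=2, T=7, A=4, C=2
Total G or C: 2 + 2 = 4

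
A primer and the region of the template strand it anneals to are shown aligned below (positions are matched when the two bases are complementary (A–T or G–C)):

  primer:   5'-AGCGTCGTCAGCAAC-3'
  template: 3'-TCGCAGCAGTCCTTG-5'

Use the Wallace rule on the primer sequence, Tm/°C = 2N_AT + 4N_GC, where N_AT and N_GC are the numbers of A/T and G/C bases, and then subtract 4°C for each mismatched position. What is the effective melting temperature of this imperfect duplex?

44°C

Primer base counts: A=4, T=2, G=4, C=5 → A+T=6, G+C=9
Perfect-match Tm = 2(6) + 4(9) = 12 + 36 = 48°C
Mismatches (positions where the bases are not complementary): 1 (at position 12)
Effective Tm = 48 − 1×4 = 48 − 4 = 44°C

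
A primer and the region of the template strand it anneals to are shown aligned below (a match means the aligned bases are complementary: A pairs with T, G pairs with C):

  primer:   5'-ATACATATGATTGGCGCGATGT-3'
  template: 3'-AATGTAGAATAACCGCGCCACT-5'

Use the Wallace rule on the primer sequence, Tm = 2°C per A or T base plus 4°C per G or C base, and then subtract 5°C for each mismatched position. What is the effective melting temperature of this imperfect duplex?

37°C

Primer base counts: A=6, T=7, G=6, C=3 → A+T=13, G+C=9
Perfect-match Tm = 2(13) + 4(9) = 26 + 36 = 62°C
Mismatches (positions where the bases are not complementary): 5 (at positions 1, 7, 9, 19, 22)
Effective Tm = 62 − 5×5 = 62 − 25 = 37°C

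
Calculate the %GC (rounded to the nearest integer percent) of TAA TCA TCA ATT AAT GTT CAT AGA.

Scanning the sequence gives C=3, G=2, A=10, T=9.
G+C = 2 + 3 = 5 out of 24 bases
%GC = 5/24 × 100 = 20.83% ≈ 21%

21%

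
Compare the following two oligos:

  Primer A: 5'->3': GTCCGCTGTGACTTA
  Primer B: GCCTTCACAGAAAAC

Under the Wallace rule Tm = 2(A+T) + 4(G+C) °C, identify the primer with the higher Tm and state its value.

Primer A, 46°C

Primer A: A+T=7, G+C=8 → Tm = 2(7)+4(8) = 46°C
Primer B: A+T=8, G+C=7 → Tm = 2(8)+4(7) = 44°C
46°C vs 44°C → primer A is higher.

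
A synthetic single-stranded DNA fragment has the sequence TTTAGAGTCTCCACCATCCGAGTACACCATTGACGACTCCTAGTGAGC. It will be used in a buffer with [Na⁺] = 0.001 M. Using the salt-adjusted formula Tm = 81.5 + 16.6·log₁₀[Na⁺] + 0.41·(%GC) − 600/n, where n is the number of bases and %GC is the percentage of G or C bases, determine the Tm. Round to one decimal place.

39.7°C

Length n = 48. C=15, A=12, T=12, G=9
G+C = 24, so %GC = 24/48 × 100 = 50%
Salt term: 16.6 × (-3) = -49.8
GC term: 0.41 × 50 = 20.5; length term: −600/48 = −12.5
Tm = 81.5 + (-49.8) + 20.5 − 12.5 = 39.7 → 39.7°C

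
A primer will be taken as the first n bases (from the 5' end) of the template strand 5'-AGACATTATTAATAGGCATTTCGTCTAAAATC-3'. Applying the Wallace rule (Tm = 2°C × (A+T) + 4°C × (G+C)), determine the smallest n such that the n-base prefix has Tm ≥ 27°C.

First 11 bases: AGACATTATTA → Tm = 26°C (< 27°C)
First 12 bases: AGACATTATTAA → Tm = 28°C (≥ 27°C)
Each additional base adds 2°C (A/T) or 4°C (G/C), so Tm is non-decreasing in n; n = 12 is the first length to reach 27°C.

n = 12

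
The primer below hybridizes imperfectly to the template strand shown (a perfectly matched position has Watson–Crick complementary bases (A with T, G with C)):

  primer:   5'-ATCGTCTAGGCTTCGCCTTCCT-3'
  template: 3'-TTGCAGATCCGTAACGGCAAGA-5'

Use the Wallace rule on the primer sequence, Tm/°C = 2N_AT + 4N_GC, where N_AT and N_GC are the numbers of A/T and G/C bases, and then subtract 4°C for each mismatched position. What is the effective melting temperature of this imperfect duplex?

Primer base counts: A=2, T=8, G=4, C=8 → A+T=10, G+C=12
Perfect-match Tm = 2(10) + 4(12) = 20 + 48 = 68°C
Mismatches (positions where the bases are not complementary): 5 (at positions 2, 12, 14, 18, 20)
Effective Tm = 68 − 5×4 = 68 − 20 = 48°C

48°C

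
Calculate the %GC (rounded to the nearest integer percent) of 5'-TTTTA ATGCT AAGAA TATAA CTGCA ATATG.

Scanning the sequence gives T=11, C=3, A=12, G=4.
G+C = 4 + 3 = 7 out of 30 bases
%GC = 7/30 × 100 = 23.33% ≈ 23%

23%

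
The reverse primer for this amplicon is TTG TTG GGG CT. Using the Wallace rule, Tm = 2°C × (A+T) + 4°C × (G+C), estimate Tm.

34°C

Base counts: C=1, G=5, T=5, A=0
So N_AT = 5 and N_GC = 6.
Tm = 2(5) + 4(6) = 10 + 24 = 34°C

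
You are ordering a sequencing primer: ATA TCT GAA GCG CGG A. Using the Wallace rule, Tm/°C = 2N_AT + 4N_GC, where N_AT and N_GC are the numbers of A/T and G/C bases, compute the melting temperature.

48°C

G=5, T=3, A=5, C=3
So N_AT = 8 and N_GC = 8.
Tm = 4·8 + 2·8 = 32 + 16 = 48°C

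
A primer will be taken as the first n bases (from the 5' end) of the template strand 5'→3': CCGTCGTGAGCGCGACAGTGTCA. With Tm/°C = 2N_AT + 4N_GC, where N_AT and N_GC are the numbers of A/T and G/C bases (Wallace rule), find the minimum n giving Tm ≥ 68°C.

n = 20

First 19 bases: CCGTCGTGAGCGCGACAGT → Tm = 64°C (< 68°C)
First 20 bases: CCGTCGTGAGCGCGACAGTG → Tm = 68°C (≥ 68°C)
Since every base adds ≥2°C, Tm only increases with n, so the threshold is first crossed at n = 20.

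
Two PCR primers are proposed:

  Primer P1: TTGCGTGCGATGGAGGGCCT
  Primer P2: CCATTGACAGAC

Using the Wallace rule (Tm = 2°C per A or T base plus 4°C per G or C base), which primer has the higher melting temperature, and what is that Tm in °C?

Primer P1: A+T=7, G+C=13 → Tm = 2(7)+4(13) = 66°C
Primer P2: A+T=6, G+C=6 → Tm = 2(6)+4(6) = 36°C
66°C vs 36°C → primer P1 is higher.

Primer P1, 66°C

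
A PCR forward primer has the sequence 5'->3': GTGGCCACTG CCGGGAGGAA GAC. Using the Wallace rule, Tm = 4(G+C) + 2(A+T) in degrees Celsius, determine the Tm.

78°C

Base counts: G=10, C=6, A=5, T=2
AT pairs contribute 7, GC pairs contribute 16.
Tm = 2×7 + 4×16 = 78°C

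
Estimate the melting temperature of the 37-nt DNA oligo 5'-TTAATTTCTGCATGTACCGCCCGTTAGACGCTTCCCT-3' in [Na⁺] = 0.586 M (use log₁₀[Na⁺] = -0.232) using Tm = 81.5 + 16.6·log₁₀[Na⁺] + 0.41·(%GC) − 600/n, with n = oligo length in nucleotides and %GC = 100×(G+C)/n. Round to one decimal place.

Length n = 37. Counting bases: A=6, C=12, T=13, G=6
G+C = 18, so %GC = 18/37 × 100 = 48.649%
Salt term: 16.6 × (-0.232) = -3.851
GC term: 0.41 × 48.649 = 19.946; length term: −600/37 = −16.216
Tm = 81.5 + (-3.851) + 19.946 − 16.216 = 81.379 → 81.4°C

81.4°C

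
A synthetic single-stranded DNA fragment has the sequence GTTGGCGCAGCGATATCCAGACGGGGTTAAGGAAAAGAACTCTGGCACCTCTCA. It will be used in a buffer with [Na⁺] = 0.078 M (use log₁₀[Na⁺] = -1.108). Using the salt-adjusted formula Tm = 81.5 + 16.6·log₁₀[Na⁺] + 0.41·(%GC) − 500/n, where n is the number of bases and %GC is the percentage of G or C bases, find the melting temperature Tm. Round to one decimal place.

Length n = 54. C=13, A=15, G=16, T=10
G+C = 29, so %GC = 29/54 × 100 = 53.704%
Salt term: 16.6 × (-1.108) = -18.393
GC term: 0.41 × 53.704 = 22.019; length term: −500/54 = −9.259
Tm = 81.5 + (-18.393) + 22.019 − 9.259 = 75.867 → 75.9°C

75.9°C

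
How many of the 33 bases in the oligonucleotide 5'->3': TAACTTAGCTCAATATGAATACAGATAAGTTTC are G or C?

9

Counting bases: G=4, A=13, T=11, C=5
Total G or C: 4 + 5 = 9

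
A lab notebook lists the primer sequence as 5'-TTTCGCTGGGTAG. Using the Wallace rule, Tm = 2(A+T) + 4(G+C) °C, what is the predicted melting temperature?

Counting bases: T=5, C=2, G=5, A=1
AT pairs contribute 6, GC pairs contribute 7.
Tm = 2×6 + 4×7 = 40°C

40°C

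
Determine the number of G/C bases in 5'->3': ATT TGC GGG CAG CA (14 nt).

8

Base counts: T=3, A=3, C=3, G=5
Total G or C: 5 + 3 = 8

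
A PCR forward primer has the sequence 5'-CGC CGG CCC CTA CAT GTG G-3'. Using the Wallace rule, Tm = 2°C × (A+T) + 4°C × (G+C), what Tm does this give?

C=8, G=6, A=2, T=3
A+T = 5, G+C = 14
Tm = 2×5 + 4×14 = 66°C

66°C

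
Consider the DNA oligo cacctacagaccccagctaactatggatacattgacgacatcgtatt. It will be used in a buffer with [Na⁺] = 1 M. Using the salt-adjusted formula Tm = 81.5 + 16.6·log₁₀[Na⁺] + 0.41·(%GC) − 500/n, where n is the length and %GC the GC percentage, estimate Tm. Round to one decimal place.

Length n = 47. Base counts: T=11, C=14, A=15, G=7
G+C = 21, so %GC = 21/47 × 100 = 44.681%
Salt term: 16.6 × (0) = 0
GC term: 0.41 × 44.681 = 18.319; length term: −500/47 = −10.638
Tm = 81.5 + (0) + 18.319 − 10.638 = 89.181 → 89.2°C

89.2°C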